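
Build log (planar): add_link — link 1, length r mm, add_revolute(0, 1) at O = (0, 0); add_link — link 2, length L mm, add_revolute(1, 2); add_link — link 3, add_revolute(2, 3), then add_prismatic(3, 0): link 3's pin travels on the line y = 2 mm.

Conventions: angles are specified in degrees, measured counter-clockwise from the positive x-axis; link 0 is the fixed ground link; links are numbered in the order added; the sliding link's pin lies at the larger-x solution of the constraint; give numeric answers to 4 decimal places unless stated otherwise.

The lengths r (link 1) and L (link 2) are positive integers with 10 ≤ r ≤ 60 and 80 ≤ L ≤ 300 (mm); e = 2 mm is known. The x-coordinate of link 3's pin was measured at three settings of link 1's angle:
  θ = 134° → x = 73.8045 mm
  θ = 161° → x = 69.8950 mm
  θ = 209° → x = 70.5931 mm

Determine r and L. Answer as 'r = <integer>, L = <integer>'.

constraint per measurement: (x − r cos θ)² + (r sin θ − e)² = L²
subtracting the θ₁ and θ₂ equations cancels the r² and L² terms:
r = (x₁² − x₂²) / (2[(x₁cos θ₁ + e sin θ₁) − (x₂cos θ₂ + e sin θ₂)]) = 17.9997 → r = 18
L² = (x₁ − r cos θ₁)² + (r sin θ₁ − e)² = 7568.9926 → L = 87.0000 → L = 87
check at θ₃=209°: x = 70.5931 (printed 70.5931) ✓

r = 18, L = 87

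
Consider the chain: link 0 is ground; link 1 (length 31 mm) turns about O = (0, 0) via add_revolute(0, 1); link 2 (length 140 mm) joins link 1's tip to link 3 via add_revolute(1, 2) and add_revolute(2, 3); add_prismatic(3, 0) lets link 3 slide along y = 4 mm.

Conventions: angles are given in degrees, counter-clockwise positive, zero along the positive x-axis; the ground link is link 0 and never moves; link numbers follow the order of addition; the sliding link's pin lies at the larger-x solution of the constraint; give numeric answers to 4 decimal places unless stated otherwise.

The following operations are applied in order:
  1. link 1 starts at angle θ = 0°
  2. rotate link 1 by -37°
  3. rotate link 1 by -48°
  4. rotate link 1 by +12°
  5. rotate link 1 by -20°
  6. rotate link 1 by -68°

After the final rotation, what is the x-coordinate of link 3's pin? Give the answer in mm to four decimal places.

geometry: r = 31 mm, L = 140 mm, e = 4 mm; θ starts at 0°
rotate link 1 by -37°: θ ← 0° -37° = -37°
rotate link 1 by -48°: θ ← -37° -48° = -85°
rotate link 1 by +12°: θ ← -85° +12° = -73°
rotate link 1 by -20°: θ ← -73° -20° = -93°
rotate link 1 by -68°: θ ← -93° -68° = -161°
crank pin P = (r cos θ, r sin θ) = (-29.311076, -10.092613)
h = r sin θ − e = -10.092613 − 4 = -14.092613
x = r cos θ + √(L² − h²) = -29.311076 + 139.288902 = 109.977826

109.9778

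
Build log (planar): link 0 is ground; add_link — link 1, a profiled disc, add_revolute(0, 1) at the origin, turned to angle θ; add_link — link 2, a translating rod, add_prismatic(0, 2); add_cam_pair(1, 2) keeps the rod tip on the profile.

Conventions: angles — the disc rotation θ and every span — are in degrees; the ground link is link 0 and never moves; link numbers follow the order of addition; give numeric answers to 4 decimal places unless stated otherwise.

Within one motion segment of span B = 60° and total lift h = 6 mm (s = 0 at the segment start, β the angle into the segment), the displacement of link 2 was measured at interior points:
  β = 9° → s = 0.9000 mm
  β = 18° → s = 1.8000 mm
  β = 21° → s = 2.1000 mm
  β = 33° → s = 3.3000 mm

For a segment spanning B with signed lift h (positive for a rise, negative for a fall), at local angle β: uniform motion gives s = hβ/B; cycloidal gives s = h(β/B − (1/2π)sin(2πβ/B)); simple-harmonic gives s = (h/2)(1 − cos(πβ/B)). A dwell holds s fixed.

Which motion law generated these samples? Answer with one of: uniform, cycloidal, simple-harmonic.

candidates at β/B = r: uniform s = h·r (linear in β); cycloidal s = h·(r − sin(2πr)/(2π)); simple-harmonic s = (h/2)(1 − cos(πr))
β=9°: printed 0.9000 | uniform 0.9000, cycloidal 0.1274, simple-harmonic 0.3270
β=18°: printed 1.8000 | uniform 1.8000, cycloidal 0.8918, simple-harmonic 1.2366
β=21°: printed 2.1000 | uniform 2.1000, cycloidal 1.3274, simple-harmonic 1.6380
β=33°: printed 3.3000 | uniform 3.3000, cycloidal 3.5951, simple-harmonic 3.4693
only one law matches every sample → uniform

uniform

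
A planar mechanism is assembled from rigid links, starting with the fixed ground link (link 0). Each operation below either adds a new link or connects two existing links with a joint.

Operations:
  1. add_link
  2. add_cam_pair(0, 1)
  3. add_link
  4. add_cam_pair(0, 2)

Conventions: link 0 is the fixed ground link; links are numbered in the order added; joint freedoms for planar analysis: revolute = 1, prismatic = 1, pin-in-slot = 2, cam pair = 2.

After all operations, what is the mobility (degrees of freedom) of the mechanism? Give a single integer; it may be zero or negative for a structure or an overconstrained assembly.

link 0 = ground. State L|J1|J2 = 1|0|0
+link1  2|0|0
C(0,1) f=2→J2  2|0|1
+link2  3|0|1
C(0,2) f=2→J2  3|0|2
M = 3(3−1)−2·0−2 = 6−0−2 = 4

M = 4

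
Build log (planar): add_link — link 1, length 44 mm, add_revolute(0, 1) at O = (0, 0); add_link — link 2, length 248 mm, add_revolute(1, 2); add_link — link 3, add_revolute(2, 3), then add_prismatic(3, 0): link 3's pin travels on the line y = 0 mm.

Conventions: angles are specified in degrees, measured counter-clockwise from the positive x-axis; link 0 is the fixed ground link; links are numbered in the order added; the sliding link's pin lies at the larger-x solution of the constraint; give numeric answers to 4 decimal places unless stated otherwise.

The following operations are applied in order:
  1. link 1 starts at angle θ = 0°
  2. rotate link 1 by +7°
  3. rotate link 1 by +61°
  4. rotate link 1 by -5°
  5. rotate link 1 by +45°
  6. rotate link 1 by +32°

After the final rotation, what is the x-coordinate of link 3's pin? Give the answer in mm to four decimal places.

geometry: r = 44 mm, L = 248 mm, e = 0 mm; θ starts at 0°
rotate link 1 by +7°: θ ← 0° +7° = 7°
rotate link 1 by +61°: θ ← 7° +61° = 68°
rotate link 1 by -5°: θ ← 68° -5° = 63°
rotate link 1 by +45°: θ ← 63° +45° = 108°
rotate link 1 by +32°: θ ← 108° +32° = 140°
crank pin P = (r cos θ, r sin θ) = (-33.705955, 28.282655)
h = r sin θ − e = 28.282655 − 0 = 28.282655
x = r cos θ + √(L² − h²) = -33.705955 + 246.382003 = 212.676048

212.6760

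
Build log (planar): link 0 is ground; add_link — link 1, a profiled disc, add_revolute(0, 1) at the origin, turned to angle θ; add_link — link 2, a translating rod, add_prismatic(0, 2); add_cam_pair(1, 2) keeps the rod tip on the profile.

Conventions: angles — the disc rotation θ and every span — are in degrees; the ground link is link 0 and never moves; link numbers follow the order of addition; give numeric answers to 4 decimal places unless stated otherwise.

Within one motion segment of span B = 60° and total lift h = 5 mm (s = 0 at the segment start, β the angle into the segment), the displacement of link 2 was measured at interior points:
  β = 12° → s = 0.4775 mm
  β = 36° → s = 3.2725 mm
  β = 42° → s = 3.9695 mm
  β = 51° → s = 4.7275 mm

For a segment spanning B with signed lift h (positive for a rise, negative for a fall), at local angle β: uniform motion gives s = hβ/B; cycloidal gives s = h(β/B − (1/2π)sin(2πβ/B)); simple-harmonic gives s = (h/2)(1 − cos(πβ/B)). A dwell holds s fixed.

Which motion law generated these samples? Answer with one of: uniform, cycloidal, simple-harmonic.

candidates at β/B = r: uniform s = h·r (linear in β); cycloidal s = h·(r − sin(2πr)/(2π)); simple-harmonic s = (h/2)(1 − cos(πr))
β=12°: printed 0.4775 | uniform 1.0000, cycloidal 0.2432, simple-harmonic 0.4775
β=36°: printed 3.2725 | uniform 3.0000, cycloidal 3.4677, simple-harmonic 3.2725
β=42°: printed 3.9695 | uniform 3.5000, cycloidal 4.2568, simple-harmonic 3.9695
β=51°: printed 4.7275 | uniform 4.2500, cycloidal 4.8938, simple-harmonic 4.7275
only one law matches every sample → simple-harmonic

simple-harmonic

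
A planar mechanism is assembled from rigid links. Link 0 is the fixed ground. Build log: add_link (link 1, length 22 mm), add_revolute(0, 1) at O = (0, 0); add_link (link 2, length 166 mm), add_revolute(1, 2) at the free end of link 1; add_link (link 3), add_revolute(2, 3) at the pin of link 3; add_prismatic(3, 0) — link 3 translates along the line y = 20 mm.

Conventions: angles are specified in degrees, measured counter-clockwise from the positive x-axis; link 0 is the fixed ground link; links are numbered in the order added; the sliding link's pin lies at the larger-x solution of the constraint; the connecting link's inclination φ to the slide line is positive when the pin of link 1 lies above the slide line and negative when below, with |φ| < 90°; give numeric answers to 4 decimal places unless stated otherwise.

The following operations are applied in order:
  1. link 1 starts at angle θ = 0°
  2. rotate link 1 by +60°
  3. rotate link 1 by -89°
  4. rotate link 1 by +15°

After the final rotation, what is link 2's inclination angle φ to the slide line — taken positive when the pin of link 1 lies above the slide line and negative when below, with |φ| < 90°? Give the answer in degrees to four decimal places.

geometry: r = 22 mm, L = 166 mm, e = 20 mm; θ starts at 0°
rotate link 1 by +60°: θ ← 0° +60° = 60°
rotate link 1 by -89°: θ ← 60° -89° = -29°
rotate link 1 by +15°: θ ← -29° +15° = -14°
h = r sin θ − e = -5.322282 − 20 = -25.322282
sin φ = h / L = -25.322282 / 166 = -0.15254387
φ = arcsin(-0.15254387) = -8.774376°

-8.7744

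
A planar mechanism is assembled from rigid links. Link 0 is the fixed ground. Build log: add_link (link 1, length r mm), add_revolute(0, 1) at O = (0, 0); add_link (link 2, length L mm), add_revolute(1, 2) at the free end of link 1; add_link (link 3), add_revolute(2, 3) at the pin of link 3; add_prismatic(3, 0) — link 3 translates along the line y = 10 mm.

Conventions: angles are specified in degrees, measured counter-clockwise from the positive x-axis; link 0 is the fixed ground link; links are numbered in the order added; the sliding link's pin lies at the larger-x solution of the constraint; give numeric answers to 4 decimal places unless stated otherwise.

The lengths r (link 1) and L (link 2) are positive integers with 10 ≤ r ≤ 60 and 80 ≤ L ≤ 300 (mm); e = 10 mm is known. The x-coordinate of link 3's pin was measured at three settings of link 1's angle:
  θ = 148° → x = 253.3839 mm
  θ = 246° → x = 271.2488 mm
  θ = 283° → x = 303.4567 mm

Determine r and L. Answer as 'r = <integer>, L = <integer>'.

constraint per measurement: (x − r cos θ)² + (r sin θ − e)² = L²
subtracting the θ₁ and θ₂ equations cancels the r² and L² terms:
r = (x₁² − x₂²) / (2[(x₁cos θ₁ + e sin θ₁) − (x₂cos θ₂ + e sin θ₂)]) = 52.0000 → r = 52
L² = (x₁ − r cos θ₁)² + (r sin θ₁ − e)² = 88803.9851 → L = 298.0000 → L = 298
check at θ₃=283°: x = 303.4567 (printed 303.4567) ✓

r = 52, L = 298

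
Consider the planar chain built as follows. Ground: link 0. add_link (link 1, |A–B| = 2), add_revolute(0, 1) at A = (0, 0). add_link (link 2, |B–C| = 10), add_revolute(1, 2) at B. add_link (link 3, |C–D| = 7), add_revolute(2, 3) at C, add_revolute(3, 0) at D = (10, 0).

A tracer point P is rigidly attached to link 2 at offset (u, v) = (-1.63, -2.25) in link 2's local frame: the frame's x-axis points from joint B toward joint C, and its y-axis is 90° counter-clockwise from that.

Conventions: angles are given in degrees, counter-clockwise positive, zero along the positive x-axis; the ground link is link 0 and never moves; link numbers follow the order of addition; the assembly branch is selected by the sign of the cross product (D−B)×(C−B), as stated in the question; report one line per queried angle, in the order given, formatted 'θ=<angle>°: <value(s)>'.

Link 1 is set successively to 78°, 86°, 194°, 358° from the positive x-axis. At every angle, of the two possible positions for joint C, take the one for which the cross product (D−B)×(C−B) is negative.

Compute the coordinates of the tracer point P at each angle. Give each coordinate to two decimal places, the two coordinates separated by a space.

A=(0,0), D=(10.00,0)
θ=78°: B = A + 2.00·(cos78°, sin78°) = (0.4158, 1.9563)
θ=78°: |BD| = 9.7818
θ=78°: circle(B,10.00) ∩ circle(D,7.00): a=7.4978, h=6.6169
θ=78°:   candidates: C₊=(9.0855,6.9400) cross=64.725; C₋=(6.4388,-6.0264) cross=-64.725
θ=78°:   branch - wants cross < 0 → take C=(6.4388,-6.0264) (cross=-64.725)
θ=78°: ex = (C−B)/|BC| = (0.6023,-0.7983); ey = (0.7983,0.6023)
θ=78°: P = B + -1.63·ex + -2.25·ey = (-2.3620,1.9023)
θ=86°: B = A + 2.00·(cos86°, sin86°) = (0.1395, 1.9951)
θ=86°: |BD| = 10.0603
θ=86°: circle(B,10.00) ∩ circle(D,7.00): a=7.5649, h=6.5401
θ=86°:   candidates: C₊=(8.8511,6.9051) cross=65.795; C₋=(6.2571,-5.9153) cross=-65.795
θ=86°:   branch - wants cross < 0 → take C=(6.2571,-5.9153) (cross=-65.795)
θ=86°: ex = (C−B)/|BC| = (0.6118,-0.7910); ey = (0.7910,0.6118)
θ=86°: P = B + -1.63·ex + -2.25·ey = (-2.6375,1.9081)
θ=194°: B = A + 2.00·(cos194°, sin194°) = (-1.9406, -0.4838)
θ=194°: |BD| = 11.9504
θ=194°: circle(B,10.00) ∩ circle(D,7.00): a=8.1090, h=5.8518
θ=194°:   candidates: C₊=(5.9248,5.6915) cross=69.932; C₋=(6.3987,-6.0026) cross=-69.932
θ=194°:   branch - wants cross < 0 → take C=(6.3987,-6.0026) (cross=-69.932)
θ=194°: ex = (C−B)/|BC| = (0.8339,-0.5519); ey = (0.5519,0.8339)
θ=194°: P = B + -1.63·ex + -2.25·ey = (-4.5416,-1.4606)
θ=358°: B = A + 2.00·(cos358°, sin358°) = (1.9988, -0.0698)
θ=358°: |BD| = 8.0015
θ=358°: circle(B,10.00) ∩ circle(D,7.00): a=7.1877, h=6.9525
θ=358°:   candidates: C₊=(9.1255,6.9452) cross=55.631; C₋=(9.2468,-6.9594) cross=-55.631
θ=358°:   branch - wants cross < 0 → take C=(9.2468,-6.9594) (cross=-55.631)
θ=358°: ex = (C−B)/|BC| = (0.7248,-0.6890); ey = (0.6890,0.7248)
θ=358°: P = B + -1.63·ex + -2.25·ey = (-0.7328,-0.5776)

θ=78°: -2.36 1.90
θ=86°: -2.64 1.91
θ=194°: -4.54 -1.46
θ=358°: -0.73 -0.58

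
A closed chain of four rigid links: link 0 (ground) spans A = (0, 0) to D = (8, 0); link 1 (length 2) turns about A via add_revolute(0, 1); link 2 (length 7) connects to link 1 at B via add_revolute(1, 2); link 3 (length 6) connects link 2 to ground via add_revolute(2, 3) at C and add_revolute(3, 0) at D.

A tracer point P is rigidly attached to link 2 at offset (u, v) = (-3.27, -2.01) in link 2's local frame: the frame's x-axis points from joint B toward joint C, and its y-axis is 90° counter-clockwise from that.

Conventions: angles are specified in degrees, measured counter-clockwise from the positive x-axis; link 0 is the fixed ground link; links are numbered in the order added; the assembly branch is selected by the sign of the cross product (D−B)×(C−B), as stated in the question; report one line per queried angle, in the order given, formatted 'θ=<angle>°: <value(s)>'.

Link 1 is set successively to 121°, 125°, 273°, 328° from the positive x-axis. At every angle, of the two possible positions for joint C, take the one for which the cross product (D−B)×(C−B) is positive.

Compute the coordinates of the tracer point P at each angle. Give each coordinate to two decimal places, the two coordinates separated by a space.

A=(0,0), D=(8.00,0)
θ=121°: B = A + 2.00·(cos121°, sin121°) = (-1.0301, 1.7143)
θ=121°: |BD| = 9.1914
θ=121°: circle(B,7.00) ∩ circle(D,6.00): a=5.3029, h=4.5694
θ=121°:   candidates: C₊=(5.0320,5.2145) cross=41.999; C₋=(3.3275,-3.7640) cross=-41.999
θ=121°:   branch + wants cross > 0 → take C=(5.0320,5.2145) (cross=41.999)
θ=121°: ex = (C−B)/|BC| = (0.8660,0.5000); ey = (-0.5000,0.8660)
θ=121°: P = B + -3.27·ex + -2.01·ey = (-2.8569,-1.6614)
θ=125°: B = A + 2.00·(cos125°, sin125°) = (-1.1472, 1.6383)
θ=125°: |BD| = 9.2927
θ=125°: circle(B,7.00) ∩ circle(D,6.00): a=5.3458, h=4.5191
θ=125°:   candidates: C₊=(4.9117,5.1441) cross=41.995; C₋=(3.3182,-3.7525) cross=-41.995
θ=125°:   branch + wants cross > 0 → take C=(4.9117,5.1441) (cross=41.995)
θ=125°: ex = (C−B)/|BC| = (0.8655,0.5008); ey = (-0.5008,0.8655)
θ=125°: P = B + -3.27·ex + -2.01·ey = (-2.9708,-1.7392)
θ=273°: B = A + 2.00·(cos273°, sin273°) = (0.1047, -1.9973)
θ=273°: |BD| = 8.1440
θ=273°: circle(B,7.00) ∩ circle(D,6.00): a=4.8701, h=5.0281
θ=273°:   candidates: C₊=(3.5930,4.0716) cross=40.949; C₋=(6.0592,-5.6774) cross=-40.949
θ=273°:   branch + wants cross > 0 → take C=(3.5930,4.0716) (cross=40.949)
θ=273°: ex = (C−B)/|BC| = (0.4983,0.8670); ey = (-0.8670,0.4983)
θ=273°: P = B + -3.27·ex + -2.01·ey = (0.2178,-5.8340)
θ=328°: B = A + 2.00·(cos328°, sin328°) = (1.6961, -1.0598)
θ=328°: |BD| = 6.3924
θ=328°: circle(B,7.00) ∩ circle(D,6.00): a=4.2130, h=5.5902
θ=328°:   candidates: C₊=(4.9240,5.1515) cross=35.735; C₋=(6.7777,-5.8742) cross=-35.735
θ=328°:   branch + wants cross > 0 → take C=(4.9240,5.1515) (cross=35.735)
θ=328°: ex = (C−B)/|BC| = (0.4611,0.8873); ey = (-0.8873,0.4611)
θ=328°: P = B + -3.27·ex + -2.01·ey = (1.9718,-4.8883)

θ=121°: -2.86 -1.66
θ=125°: -2.97 -1.74
θ=273°: 0.22 -5.83
θ=328°: 1.97 -4.89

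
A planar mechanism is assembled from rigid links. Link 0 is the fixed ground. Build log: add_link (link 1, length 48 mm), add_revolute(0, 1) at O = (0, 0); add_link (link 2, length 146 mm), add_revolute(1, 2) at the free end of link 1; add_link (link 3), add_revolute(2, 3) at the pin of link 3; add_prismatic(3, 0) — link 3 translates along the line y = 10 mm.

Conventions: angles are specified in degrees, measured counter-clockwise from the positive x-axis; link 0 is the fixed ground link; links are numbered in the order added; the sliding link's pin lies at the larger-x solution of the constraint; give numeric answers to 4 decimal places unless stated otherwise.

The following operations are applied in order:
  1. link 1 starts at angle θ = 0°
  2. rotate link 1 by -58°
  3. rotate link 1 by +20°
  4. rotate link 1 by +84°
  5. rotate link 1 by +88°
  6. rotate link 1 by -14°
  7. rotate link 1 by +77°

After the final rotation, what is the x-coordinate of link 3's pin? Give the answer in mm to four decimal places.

geometry: r = 48 mm, L = 146 mm, e = 10 mm; θ starts at 0°
rotate link 1 by -58°: θ ← 0° -58° = -58°
rotate link 1 by +20°: θ ← -58° +20° = -38°
rotate link 1 by +84°: θ ← -38° +84° = 46°
rotate link 1 by +88°: θ ← 46° +88° = 134°
rotate link 1 by -14°: θ ← 134° -14° = 120°
rotate link 1 by +77°: θ ← 120° +77° = 197°
crank pin P = (r cos θ, r sin θ) = (-45.902628, -14.033842)
h = r sin θ − e = -14.033842 − 10 = -24.033842
x = r cos θ + √(L² − h²) = -45.902628 + 144.008244 = 98.105616

98.1056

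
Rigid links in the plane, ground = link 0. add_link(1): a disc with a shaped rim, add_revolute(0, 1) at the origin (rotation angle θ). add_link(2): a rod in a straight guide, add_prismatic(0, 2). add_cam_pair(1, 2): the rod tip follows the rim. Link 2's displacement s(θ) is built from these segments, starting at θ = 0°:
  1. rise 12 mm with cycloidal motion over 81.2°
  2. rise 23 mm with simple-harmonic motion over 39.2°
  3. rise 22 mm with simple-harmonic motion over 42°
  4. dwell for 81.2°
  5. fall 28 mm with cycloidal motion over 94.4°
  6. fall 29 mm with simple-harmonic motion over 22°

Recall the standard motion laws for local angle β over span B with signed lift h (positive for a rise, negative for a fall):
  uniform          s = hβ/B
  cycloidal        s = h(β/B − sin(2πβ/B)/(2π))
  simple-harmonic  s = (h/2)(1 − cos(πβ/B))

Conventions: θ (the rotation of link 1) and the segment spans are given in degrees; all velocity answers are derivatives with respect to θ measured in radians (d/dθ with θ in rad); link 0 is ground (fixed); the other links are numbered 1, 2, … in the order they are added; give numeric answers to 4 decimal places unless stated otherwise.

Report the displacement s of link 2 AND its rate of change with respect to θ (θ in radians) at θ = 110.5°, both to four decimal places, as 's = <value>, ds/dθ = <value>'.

segment 1 (0° to 81.2°, cycloidal, h = 12) is passed completely: s = 0.0000 + (12) = 12.0000
θ = 110.5° falls in segment 2 (81.2° to 120.4°, simple-harmonic, h = 23): β = 110.5 − 81.2 = 29.3°, B = 39.2°; Δs = 23/2·(1 − cos(π·0.7474)) = 19.5663; s = 12.0000 + 19.5663 = 31.5663
velocity in seg [81.2°–120.4°] (simple-harmonic), θ in radians: β = 29.3° = 0.5114 rad, B = 39.2° = 0.6842 rad; ds/dθ = (πh/(2B)) sin(πβ/B) = (π·23/(2·0.6842)) sin(π·0.7474) = 37.637614 mm/rad

s = 31.5663, ds/dθ = 37.6376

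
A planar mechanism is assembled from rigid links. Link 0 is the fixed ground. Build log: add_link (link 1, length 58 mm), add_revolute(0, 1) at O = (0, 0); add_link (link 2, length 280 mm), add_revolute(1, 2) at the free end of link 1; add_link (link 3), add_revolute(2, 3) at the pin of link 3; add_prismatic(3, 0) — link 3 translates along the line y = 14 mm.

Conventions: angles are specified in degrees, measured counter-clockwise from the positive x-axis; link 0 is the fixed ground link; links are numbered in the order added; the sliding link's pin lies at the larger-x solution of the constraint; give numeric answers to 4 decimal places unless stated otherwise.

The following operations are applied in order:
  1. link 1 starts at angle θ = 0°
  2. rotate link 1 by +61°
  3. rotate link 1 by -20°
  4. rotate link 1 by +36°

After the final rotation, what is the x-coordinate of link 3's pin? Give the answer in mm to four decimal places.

geometry: r = 58 mm, L = 280 mm, e = 14 mm; θ starts at 0°
rotate link 1 by +61°: θ ← 0° +61° = 61°
rotate link 1 by -20°: θ ← 61° -20° = 41°
rotate link 1 by +36°: θ ← 41° +36° = 77°
crank pin P = (r cos θ, r sin θ) = (13.047161, 56.513464)
h = r sin θ − e = 56.513464 − 14 = 42.513464
x = r cos θ + √(L² − h²) = 13.047161 + 276.753691 = 289.800852

289.8009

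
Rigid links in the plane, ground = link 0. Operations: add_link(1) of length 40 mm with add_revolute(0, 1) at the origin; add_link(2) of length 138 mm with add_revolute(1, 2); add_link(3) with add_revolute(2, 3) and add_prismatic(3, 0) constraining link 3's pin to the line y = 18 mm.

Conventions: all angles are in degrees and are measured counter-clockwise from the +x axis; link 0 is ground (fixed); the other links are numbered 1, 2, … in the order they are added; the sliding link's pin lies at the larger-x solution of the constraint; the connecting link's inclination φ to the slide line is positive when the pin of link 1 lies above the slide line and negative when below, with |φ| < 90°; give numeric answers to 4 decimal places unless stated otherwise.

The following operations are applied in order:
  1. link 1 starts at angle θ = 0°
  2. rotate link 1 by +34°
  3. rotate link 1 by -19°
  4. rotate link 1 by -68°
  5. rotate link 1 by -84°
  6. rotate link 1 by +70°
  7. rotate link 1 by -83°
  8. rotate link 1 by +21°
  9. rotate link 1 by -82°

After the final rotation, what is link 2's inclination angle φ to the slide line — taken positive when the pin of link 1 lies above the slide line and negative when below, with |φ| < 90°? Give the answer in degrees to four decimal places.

geometry: r = 40 mm, L = 138 mm, e = 18 mm; θ starts at 0°
rotate link 1 by +34°: θ ← 0° +34° = 34°
rotate link 1 by -19°: θ ← 34° -19° = 15°
rotate link 1 by -68°: θ ← 15° -68° = -53°
rotate link 1 by -84°: θ ← -53° -84° = -137°
rotate link 1 by +70°: θ ← -137° +70° = -67°
rotate link 1 by -83°: θ ← -67° -83° = -150°
rotate link 1 by +21°: θ ← -150° +21° = -129°
rotate link 1 by -82°: θ ← -129° -82° = -211°
h = r sin θ − e = 20.601523 − 18 = 2.601523
sin φ = h / L = 2.601523 / 138 = 0.01885162
φ = arcsin(0.01885162) = 1.080182°

1.0802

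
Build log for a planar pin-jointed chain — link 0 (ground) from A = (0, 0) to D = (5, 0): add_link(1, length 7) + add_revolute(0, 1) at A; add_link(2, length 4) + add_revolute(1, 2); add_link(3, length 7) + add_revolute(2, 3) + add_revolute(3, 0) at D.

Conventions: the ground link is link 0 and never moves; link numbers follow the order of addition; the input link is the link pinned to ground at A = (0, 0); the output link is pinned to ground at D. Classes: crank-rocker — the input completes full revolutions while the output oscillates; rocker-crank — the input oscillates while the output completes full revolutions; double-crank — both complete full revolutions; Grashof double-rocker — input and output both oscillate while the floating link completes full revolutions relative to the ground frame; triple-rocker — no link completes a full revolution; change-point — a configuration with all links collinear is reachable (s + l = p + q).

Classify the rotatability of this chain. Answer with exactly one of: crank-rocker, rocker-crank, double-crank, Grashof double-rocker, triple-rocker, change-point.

lengths: ground=5, input=7, coupler=4, output=7
sorted: s=4 (shortest), l=7 (longest), p+q=12
s + l = 11 vs p + q = 12
s + l < p + q (Grashof) with shortest = coupler link → Grashof double-rocker

Grashof double-rocker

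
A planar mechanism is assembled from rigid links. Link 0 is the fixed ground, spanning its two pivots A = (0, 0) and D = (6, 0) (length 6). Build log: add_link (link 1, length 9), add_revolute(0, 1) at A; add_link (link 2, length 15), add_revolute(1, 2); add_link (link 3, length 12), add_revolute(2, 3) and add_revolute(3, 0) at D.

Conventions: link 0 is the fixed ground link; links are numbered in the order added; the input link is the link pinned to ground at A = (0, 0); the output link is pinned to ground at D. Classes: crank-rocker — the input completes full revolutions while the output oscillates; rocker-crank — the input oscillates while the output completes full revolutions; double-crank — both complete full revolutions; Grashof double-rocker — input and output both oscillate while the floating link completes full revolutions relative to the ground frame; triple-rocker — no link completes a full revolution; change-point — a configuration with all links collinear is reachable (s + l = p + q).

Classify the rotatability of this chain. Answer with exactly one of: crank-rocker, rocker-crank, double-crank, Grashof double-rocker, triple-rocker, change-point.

lengths: ground=6, input=9, coupler=15, output=12
sorted: s=6 (shortest), l=15 (longest), p+q=21
s + l = 21 vs p + q = 21
s + l = p + q → change-point (collinear configuration reachable)

change-point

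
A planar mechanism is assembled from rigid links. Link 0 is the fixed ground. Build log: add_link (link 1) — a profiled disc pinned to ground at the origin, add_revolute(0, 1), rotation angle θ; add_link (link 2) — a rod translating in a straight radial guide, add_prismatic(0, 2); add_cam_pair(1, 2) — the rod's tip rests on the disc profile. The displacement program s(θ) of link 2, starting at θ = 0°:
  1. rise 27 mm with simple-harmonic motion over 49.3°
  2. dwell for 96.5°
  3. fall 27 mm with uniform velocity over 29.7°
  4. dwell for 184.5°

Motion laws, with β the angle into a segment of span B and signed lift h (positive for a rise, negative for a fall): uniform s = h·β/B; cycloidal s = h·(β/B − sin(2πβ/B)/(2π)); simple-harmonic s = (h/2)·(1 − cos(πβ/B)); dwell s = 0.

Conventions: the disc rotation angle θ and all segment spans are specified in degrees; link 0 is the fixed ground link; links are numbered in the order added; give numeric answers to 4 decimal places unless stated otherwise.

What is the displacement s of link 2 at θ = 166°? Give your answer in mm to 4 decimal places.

seg 1 [0°–49.3°] simple-harmonic, h=27: full span → s += 27 → s = 27.0000
seg 2 [49.3°–145.8°] dwell: s stays 27.0000
seg 3 [145.8°–175.5°] uniform, h=-27: θ=166° here. β=20.2, B=29.7. -27·20.2/29.7 = -18.3636 → s = 8.6364

8.6364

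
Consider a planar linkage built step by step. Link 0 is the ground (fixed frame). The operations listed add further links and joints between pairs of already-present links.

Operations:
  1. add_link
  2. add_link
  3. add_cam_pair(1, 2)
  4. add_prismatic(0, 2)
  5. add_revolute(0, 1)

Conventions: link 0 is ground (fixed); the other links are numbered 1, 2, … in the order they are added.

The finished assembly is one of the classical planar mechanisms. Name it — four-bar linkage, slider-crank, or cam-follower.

links: 3 (incl. ground); joints: 1 revolute, 1 prismatic, 1 higher (cam) pair, forming one closed loop
3 links, revolute + prismatic + higher pair in one loop → cam-follower

cam-follower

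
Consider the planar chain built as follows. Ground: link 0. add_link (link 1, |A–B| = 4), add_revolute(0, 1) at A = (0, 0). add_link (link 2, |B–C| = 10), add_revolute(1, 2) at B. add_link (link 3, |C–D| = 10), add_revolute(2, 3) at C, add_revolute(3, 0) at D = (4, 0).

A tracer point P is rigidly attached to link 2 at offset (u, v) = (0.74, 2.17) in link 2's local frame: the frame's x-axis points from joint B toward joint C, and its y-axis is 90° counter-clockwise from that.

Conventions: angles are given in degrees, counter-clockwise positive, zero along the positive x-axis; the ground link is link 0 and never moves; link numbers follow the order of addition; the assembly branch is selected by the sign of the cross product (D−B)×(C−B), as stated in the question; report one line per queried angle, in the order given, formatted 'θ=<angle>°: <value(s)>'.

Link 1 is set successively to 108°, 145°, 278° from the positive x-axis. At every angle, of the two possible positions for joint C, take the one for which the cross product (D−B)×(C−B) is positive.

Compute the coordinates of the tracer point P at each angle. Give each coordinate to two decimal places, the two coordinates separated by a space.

A=(0,0), D=(4.00,0)
θ=108°: B = A + 4.00·(cos108°, sin108°) = (-1.2361, 3.8042)
θ=108°: |BD| = 6.4721
θ=108°: circle(B,10.00) ∩ circle(D,10.00): a=3.2361, h=9.4619
θ=108°:   candidates: C₊=(6.9435,9.5570) cross=61.239; C₋=(-4.1796,-5.7527) cross=-61.239
θ=108°:   branch + wants cross > 0 → take C=(6.9435,9.5570) (cross=61.239)
θ=108°: ex = (C−B)/|BC| = (0.8180,0.5753); ey = (-0.5753,0.8180)
θ=108°: P = B + 0.74·ex + 2.17·ey = (-1.8791,6.0049)
θ=145°: B = A + 4.00·(cos145°, sin145°) = (-3.2766, 2.2943)
θ=145°: |BD| = 7.6297
θ=145°: circle(B,10.00) ∩ circle(D,10.00): a=3.8149, h=9.2437
θ=145°:   candidates: C₊=(3.1413,9.9631) cross=70.527; C₋=(-2.4180,-7.6688) cross=-70.527
θ=145°:   branch + wants cross > 0 → take C=(3.1413,9.9631) (cross=70.527)
θ=145°: ex = (C−B)/|BC| = (0.6418,0.7669); ey = (-0.7669,0.6418)
θ=145°: P = B + 0.74·ex + 2.17·ey = (-4.4658,4.2545)
θ=278°: B = A + 4.00·(cos278°, sin278°) = (0.5567, -3.9611)
θ=278°: |BD| = 5.2485
θ=278°: circle(B,10.00) ∩ circle(D,10.00): a=2.6242, h=9.6495
θ=278°:   candidates: C₊=(-5.0042,4.3501) cross=50.645; C₋=(9.5609,-8.3112) cross=-50.645
θ=278°:   branch + wants cross > 0 → take C=(-5.0042,4.3501) (cross=50.645)
θ=278°: ex = (C−B)/|BC| = (-0.5561,0.8311); ey = (-0.8311,-0.5561)
θ=278°: P = B + 0.74·ex + 2.17·ey = (-1.6583,-4.5528)

θ=108°: -1.88 6.00
θ=145°: -4.47 4.25
θ=278°: -1.66 -4.55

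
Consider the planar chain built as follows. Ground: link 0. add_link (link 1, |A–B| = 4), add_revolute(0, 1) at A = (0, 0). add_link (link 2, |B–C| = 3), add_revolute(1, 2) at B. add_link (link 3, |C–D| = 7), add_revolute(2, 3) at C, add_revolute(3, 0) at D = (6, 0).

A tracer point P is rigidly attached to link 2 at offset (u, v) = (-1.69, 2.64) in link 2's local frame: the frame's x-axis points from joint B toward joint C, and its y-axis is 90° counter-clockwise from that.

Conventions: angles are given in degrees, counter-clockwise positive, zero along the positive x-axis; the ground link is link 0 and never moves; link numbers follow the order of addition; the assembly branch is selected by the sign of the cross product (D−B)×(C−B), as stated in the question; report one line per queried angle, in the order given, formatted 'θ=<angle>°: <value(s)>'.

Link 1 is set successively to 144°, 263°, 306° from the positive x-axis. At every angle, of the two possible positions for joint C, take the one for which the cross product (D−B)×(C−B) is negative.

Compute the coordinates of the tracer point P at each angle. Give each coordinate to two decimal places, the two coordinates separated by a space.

A=(0,0), D=(6.00,0)
θ=144°: B = A + 4.00·(cos144°, sin144°) = (-3.2361, 2.3511)
θ=144°: |BD| = 9.5306
θ=144°: circle(B,3.00) ∩ circle(D,7.00): a=2.6668, h=1.3741
θ=144°:   candidates: C₊=(-0.3127,3.0249) cross=13.096; C₋=(-0.9907,0.3616) cross=-13.096
θ=144°:   branch - wants cross < 0 → take C=(-0.9907,0.3616) (cross=-13.096)
θ=144°: ex = (C−B)/|BC| = (0.7485,-0.6632); ey = (0.6632,0.7485)
θ=144°: P = B + -1.69·ex + 2.64·ey = (-2.7502,5.4479)
θ=263°: B = A + 4.00·(cos263°, sin263°) = (-0.4875, -3.9702)
θ=263°: |BD| = 7.6059
θ=263°: circle(B,3.00) ∩ circle(D,7.00): a=1.1734, h=2.7610
θ=263°:   candidates: C₊=(-0.9278,-1.0027) cross=21.000; C₋=(1.9546,-5.7127) cross=-21.000
θ=263°:   branch - wants cross < 0 → take C=(1.9546,-5.7127) (cross=-21.000)
θ=263°: ex = (C−B)/|BC| = (0.8140,-0.5808); ey = (0.5808,0.8140)
θ=263°: P = B + -1.69·ex + 2.64·ey = (-0.3298,-0.8396)
θ=306°: B = A + 4.00·(cos306°, sin306°) = (2.3511, -3.2361)
θ=306°: |BD| = 4.8771
θ=306°: circle(B,3.00) ∩ circle(D,7.00): a=-1.6622, h=2.4974
θ=306°:   candidates: C₊=(-0.5495,-2.4705) cross=12.180; C₋=(2.7646,-6.2074) cross=-12.180
θ=306°:   branch - wants cross < 0 → take C=(2.7646,-6.2074) (cross=-12.180)
θ=306°: ex = (C−B)/|BC| = (0.1378,-0.9905); ey = (0.9905,0.1378)
θ=306°: P = B + -1.69·ex + 2.64·ey = (4.7330,-1.1983)

θ=144°: -2.75 5.45
θ=263°: -0.33 -0.84
θ=306°: 4.73 -1.20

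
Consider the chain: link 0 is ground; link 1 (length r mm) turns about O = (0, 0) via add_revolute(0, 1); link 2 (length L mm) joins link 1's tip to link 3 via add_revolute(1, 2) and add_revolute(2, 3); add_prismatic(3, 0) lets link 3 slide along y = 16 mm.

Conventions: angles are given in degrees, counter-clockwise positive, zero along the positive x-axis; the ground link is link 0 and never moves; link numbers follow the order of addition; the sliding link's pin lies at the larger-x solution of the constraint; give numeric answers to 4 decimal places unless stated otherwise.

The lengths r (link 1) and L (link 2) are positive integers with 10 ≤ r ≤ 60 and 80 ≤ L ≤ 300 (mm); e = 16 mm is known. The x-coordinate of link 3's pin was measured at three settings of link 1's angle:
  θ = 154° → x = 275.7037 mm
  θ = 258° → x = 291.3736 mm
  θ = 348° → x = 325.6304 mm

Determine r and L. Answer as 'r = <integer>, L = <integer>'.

constraint per measurement: (x − r cos θ)² + (r sin θ − e)² = L²
subtracting the θ₁ and θ₂ equations cancels the r² and L² terms:
r = (x₁² − x₂²) / (2[(x₁cos θ₁ + e sin θ₁) − (x₂cos θ₂ + e sin θ₂)]) = 27.0000 → r = 27
L² = (x₁ − r cos θ₁)² + (r sin θ₁ − e)² = 90000.0231 → L = 300.0000 → L = 300
check at θ₃=348°: x = 325.6304 (printed 325.6304) ✓

r = 27, L = 300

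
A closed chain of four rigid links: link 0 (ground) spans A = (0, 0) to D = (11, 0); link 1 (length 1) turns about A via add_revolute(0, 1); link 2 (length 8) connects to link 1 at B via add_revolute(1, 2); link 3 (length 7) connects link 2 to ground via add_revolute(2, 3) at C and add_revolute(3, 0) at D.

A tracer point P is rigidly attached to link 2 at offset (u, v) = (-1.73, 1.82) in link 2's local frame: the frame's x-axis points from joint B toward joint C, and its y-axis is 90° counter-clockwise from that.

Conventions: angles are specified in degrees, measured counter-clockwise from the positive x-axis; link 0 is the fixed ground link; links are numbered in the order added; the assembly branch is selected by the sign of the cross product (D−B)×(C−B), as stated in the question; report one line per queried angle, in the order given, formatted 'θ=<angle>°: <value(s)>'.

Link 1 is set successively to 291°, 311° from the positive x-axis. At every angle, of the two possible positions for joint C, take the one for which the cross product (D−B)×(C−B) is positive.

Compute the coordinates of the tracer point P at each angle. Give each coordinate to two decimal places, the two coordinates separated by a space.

A=(0,0), D=(11.00,0)
θ=291°: B = A + 1.00·(cos291°, sin291°) = (0.3584, -0.9336)
θ=291°: |BD| = 10.6825
θ=291°: circle(B,8.00) ∩ circle(D,7.00): a=6.0433, h=5.2420
θ=291°:   candidates: C₊=(5.9205,4.8165) cross=55.997; C₋=(6.8367,-5.6273) cross=-55.997
θ=291°:   branch + wants cross > 0 → take C=(5.9205,4.8165) (cross=55.997)
θ=291°: ex = (C−B)/|BC| = (0.6953,0.7188); ey = (-0.7188,0.6953)
θ=291°: P = B + -1.73·ex + 1.82·ey = (-2.1526,-0.9117)
θ=311°: B = A + 1.00·(cos311°, sin311°) = (0.6561, -0.7547)
θ=311°: |BD| = 10.3714
θ=311°: circle(B,8.00) ∩ circle(D,7.00): a=5.9089, h=5.3931
θ=311°:   candidates: C₊=(6.1568,5.0541) cross=55.934; C₋=(6.9417,-5.7035) cross=-55.934
θ=311°:   branch + wants cross > 0 → take C=(6.1568,5.0541) (cross=55.934)
θ=311°: ex = (C−B)/|BC| = (0.6876,0.7261); ey = (-0.7261,0.6876)
θ=311°: P = B + -1.73·ex + 1.82·ey = (-1.8550,-0.7594)

θ=291°: -2.15 -0.91
θ=311°: -1.85 -0.76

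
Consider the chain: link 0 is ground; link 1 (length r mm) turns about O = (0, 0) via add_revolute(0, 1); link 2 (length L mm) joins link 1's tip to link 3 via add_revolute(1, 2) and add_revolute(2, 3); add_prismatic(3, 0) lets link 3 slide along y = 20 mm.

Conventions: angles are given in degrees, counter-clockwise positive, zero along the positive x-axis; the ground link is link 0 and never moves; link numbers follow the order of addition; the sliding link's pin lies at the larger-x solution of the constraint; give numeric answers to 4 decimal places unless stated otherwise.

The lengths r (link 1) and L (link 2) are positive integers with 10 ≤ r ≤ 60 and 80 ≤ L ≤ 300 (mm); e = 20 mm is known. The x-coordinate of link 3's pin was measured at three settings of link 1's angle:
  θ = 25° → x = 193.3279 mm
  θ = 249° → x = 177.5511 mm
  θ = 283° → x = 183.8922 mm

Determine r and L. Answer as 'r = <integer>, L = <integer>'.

constraint per measurement: (x − r cos θ)² + (r sin θ − e)² = L²
subtracting the θ₁ and θ₂ equations cancels the r² and L² terms:
r = (x₁² − x₂²) / (2[(x₁cos θ₁ + e sin θ₁) − (x₂cos θ₂ + e sin θ₂)]) = 11.0000 → r = 11
L² = (x₁ − r cos θ₁)² + (r sin θ₁ − e)² = 33856.0041 → L = 184.0000 → L = 184
check at θ₃=283°: x = 183.8922 (printed 183.8922) ✓

r = 11, L = 184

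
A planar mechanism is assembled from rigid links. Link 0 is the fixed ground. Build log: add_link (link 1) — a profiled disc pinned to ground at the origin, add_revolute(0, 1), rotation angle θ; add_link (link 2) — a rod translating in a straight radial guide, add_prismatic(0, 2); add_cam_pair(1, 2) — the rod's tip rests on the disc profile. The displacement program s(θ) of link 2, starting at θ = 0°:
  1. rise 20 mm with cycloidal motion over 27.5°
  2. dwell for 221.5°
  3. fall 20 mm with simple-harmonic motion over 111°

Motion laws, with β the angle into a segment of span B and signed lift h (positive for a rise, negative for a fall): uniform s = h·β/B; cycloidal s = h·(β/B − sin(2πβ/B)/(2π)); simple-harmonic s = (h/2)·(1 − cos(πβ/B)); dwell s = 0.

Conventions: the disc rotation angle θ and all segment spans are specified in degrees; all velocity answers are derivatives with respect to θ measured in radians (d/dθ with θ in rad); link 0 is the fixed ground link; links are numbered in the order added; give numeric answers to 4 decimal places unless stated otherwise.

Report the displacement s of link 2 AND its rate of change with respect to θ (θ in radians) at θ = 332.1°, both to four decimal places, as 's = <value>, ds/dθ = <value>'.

seg 1 [0°–27.5°] cycloidal, h=20: full span → s += 20 → s = 20.0000
seg 2 [27.5°–249°] dwell: s stays 20.0000
seg 3 [249°–360°] simple-harmonic, h=-20: θ=332.1° here. β=83.1, B=111. -20/2·(1 − cos(π·0.7486)) = -17.0410 → s = 2.9590
velocity in seg [249°–360°] (simple-harmonic), θ in radians: β = 83.1° = 1.4504 rad, B = 111° = 1.9373 rad; ds/dθ = (πh/(2B)) sin(πβ/B) = (π·(-20)/(2·1.9373)) sin(π·0.7486) = -11.515173 mm/rad

s = 2.9590, ds/dθ = -11.5152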